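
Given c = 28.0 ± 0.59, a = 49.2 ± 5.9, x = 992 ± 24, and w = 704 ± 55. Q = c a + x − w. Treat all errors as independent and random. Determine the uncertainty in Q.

Let p = c·a = 1380. δp/p = √((1·δc/c)² + (1·δa/a)²) = √(0.000444 + 0.0144) = 0.122, so δp = 168.
Q = p + x − w: δQ = √(δp² + δx² + δw²) = √(28100 + 576 + 3020) = 178

178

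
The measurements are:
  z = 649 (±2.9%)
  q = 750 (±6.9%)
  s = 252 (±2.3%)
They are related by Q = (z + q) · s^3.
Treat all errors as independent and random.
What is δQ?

1.78e+09

Let u = z + q = 1400. δu = √(δz² + δq²) = √(354 + 2680) = 55.1, so δu/u = 0.0394.
Q is then a monomial in u, s:
δQ/Q = √((δu/u)² + (3·δs/s)²) = √(0.00155 + 0.00476) = 0.0794
Q = 2.24e+10, so δQ = 0.0794 × 2.24e+10 = 1.78e+09.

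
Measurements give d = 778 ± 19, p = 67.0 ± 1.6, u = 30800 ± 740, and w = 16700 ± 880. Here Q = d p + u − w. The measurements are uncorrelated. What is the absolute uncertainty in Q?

2120

Let h = d·p = 52100. δh/h = √((1·δd/d)² + (1·δp/p)²) = √(0.000596 + 0.000570) = 0.0342, so δh = 1780.
Q = h + u − w: δQ = √(δh² + δu² + δw²) = √(3.17e+06 + 5.48e+05 + 7.74e+05) = 2120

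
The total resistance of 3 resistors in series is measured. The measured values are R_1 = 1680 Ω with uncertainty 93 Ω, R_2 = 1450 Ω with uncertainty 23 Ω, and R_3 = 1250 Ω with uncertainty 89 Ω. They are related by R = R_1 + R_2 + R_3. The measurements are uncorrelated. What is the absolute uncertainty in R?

Absolute uncertainties add in quadrature for a linear combination:
  (δR_1)² = 8650;  (δR_2)² = 529;  (δR_3)² = 7920
δR = √(17100) = 131 Ω

131 Ω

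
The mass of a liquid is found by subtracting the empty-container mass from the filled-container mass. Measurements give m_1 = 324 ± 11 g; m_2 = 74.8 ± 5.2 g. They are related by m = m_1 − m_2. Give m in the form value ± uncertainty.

249 ± 12.2 g

Sums and differences: (δm)² = Σ (cᵢ δxᵢ)².
  (δm_1)² = 121;  (δm_2)² = 27.0
δm = √(148) = 12.2 g
m = 249 g.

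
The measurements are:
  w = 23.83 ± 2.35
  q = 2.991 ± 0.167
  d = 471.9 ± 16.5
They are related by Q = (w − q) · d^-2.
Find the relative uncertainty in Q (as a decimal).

0.133

Let u = w − q = 20.84. δu = √(δw² + δq²) = √(5.52 + 0.0279) = 2.36, so δu/u = 0.113.
Q is then a monomial in u, d:
δQ/Q = √((δu/u)² + (-2·δd/d)²) = √(0.0128 + 0.00489) = 0.133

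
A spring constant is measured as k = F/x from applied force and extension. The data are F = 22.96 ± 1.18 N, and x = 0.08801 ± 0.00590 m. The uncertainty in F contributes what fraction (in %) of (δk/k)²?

37.0%

(δk/k)² = (1·δF/F)² + (-1·δx/x)²
  F term: (1×0.0514)² = 0.00264
  x term: (-1×0.0670)² = 0.00449
Total = 0.00714. Share from F = 0.00264/0.00714 = 0.370.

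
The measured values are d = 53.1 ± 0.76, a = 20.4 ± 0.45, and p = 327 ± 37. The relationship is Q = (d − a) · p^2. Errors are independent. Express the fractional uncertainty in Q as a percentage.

Let u = d − a = 32.7. δu = √(δd² + δa²) = √(0.578 + 0.203) = 0.883, so δu/u = 0.0270.
Q is then a monomial in u, p:
δQ/Q = √((δu/u)² + (2·δp/p)²) = √(0.000730 + 0.0512) = 0.228

22.8%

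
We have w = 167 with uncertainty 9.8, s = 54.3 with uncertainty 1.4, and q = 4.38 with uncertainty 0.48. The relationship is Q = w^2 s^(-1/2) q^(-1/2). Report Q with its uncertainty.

1810 ± 235

Relative error in a monomial: (δQ/Q)² = Σ (nᵢ · δxᵢ/xᵢ)².
  (2·δw/w)² = (2×0.0587)² = 0.0138;  (−½·δs/s)² = (-0.5×0.0258)² = 0.000166;  (−½·δq/q)² = (-0.5×0.110)² = 0.00300
δQ/Q = √(0.0169) = 0.130
Q = 1810, so δQ = 0.130 × 1810 = 235.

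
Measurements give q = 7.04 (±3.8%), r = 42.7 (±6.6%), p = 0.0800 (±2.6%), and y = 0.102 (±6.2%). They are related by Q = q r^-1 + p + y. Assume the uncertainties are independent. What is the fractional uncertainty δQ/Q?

Let w = q·r^-1 = 0.165. δw/w = √((1·δq/q)² + (-1·δr/r)²) = √(0.00144 + 0.00436) = 0.0762, so δw = 0.0126.
Q = w + p + y: δQ = √(δw² + δp² + δy²) = √(0.000158 + 4.33e-06 + 4e-05) = 0.0142
Q = 0.347, so δQ/Q = 0.0142/0.347 = 0.0410.

0.0410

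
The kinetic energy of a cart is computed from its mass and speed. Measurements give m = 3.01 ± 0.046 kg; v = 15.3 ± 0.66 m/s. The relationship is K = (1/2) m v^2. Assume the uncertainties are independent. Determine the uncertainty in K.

Since K is a product/quotient, work with relative uncertainties:
  (1·δm/m)² = (1×0.0153)² = 0.000234;  (2·δv/v)² = (2×0.0431)² = 0.00744
δK/K = √(0.00768) = 0.0876
K = 352 J, so δK = 0.0876 × 352 = 30.9 J.

30.9 J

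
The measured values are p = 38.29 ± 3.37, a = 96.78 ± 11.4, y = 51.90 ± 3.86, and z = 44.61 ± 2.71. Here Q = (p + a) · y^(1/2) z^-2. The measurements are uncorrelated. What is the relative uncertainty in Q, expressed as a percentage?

15.5%

Let u = p + a = 135.1. δu = √(δp² + δa²) = √(11.4 + 130) = 11.9, so δu/u = 0.0880.
Q is then a monomial in u, y, z:
δQ/Q = √((δu/u)² + (½·δy/y)² + (-2·δz/z)²) = √(0.00775 + 0.00138 + 0.0148) = 0.155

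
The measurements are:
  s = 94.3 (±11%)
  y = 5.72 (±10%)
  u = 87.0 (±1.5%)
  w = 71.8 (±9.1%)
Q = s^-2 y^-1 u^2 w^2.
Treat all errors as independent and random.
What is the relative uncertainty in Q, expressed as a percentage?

Q is a product of powers, so relative uncertainties combine in quadrature:
  (-2·δs/s)² = (-2×0.110)² = 0.0484;  (-1·δy/y)² = (-1×0.100)² = 0.0100;  (2·δu/u)² = (2×0.0150)² = 0.000900;  (2·δw/w)² = (2×0.0910)² = 0.0331
δQ/Q = √(0.0924) = 0.304

30.4%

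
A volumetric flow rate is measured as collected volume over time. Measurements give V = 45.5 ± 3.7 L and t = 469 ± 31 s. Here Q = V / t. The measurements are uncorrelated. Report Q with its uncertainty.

0.0970 ± 0.0102 L/s

Since Q is a product/quotient, work with relative uncertainties:
  (1·δV/V)² = (1×0.0813)² = 0.00661;  (-1·δt/t)² = (-1×0.0661)² = 0.00437
δQ/Q = √(0.0110) = 0.105
Q = 0.0970 L/s, so δQ = 0.105 × 0.0970 = 0.0102 L/s.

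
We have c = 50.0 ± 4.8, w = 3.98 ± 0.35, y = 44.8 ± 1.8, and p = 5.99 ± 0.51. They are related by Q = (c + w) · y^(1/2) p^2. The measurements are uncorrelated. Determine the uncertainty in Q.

Let u = c + w = 54.0. δu = √(δc² + δw²) = √(23.0 + 0.122) = 4.81, so δu/u = 0.0892.
Q is then a monomial in u, y, p:
δQ/Q = √((δu/u)² + (½·δy/y)² + (2·δp/p)²) = √(0.00795 + 0.000404 + 0.0290) = 0.193
Q = 13000, so δQ = 0.193 × 13000 = 2510.

2510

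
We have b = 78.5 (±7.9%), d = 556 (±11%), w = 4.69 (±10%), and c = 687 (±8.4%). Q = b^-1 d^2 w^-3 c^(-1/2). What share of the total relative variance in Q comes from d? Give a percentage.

(δQ/Q)² = (-1·δb/b)² + (2·δd/d)² + (-3·δw/w)² + (−½·δc/c)²
  b term: (-1×0.0790)² = 0.00624
  d term: (2×0.110)² = 0.0484
  w term: (-3×0.100)² = 0.0900
  c term: (-0.5×0.0840)² = 0.00176
Total = 0.146. Share from d = 0.0484/0.146 = 0.331.

33.1%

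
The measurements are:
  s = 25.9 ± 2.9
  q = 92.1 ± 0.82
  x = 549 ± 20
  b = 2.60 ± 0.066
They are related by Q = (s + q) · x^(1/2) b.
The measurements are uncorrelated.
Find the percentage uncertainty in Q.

Let u = s + q = 118. δu = √(δs² + δq²) = √(8.41 + 0.672) = 3.01, so δu/u = 0.0255.
Q is then a monomial in u, x, b:
δQ/Q = √((δu/u)² + (½·δx/x)² + (1·δb/b)²) = √(0.000652 + 0.000332 + 0.000644) = 0.0404

4.04%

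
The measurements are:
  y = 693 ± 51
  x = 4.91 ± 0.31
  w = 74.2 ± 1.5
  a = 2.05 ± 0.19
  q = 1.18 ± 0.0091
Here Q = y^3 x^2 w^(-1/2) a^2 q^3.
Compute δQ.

2.03e+09

Products/powers → add relative errors in quadrature, weighted by exponent:
  (3·δy/y)² = (3×0.0736)² = 0.0487;  (2·δx/x)² = (2×0.0631)² = 0.0159;  (−½·δw/w)² = (-0.5×0.0202)² = 0.000102;  (2·δa/a)² = (2×0.0927)² = 0.0344;  (3·δq/q)² = (3×0.00771)² = 0.000535
δQ/Q = √(0.0997) = 0.316
Q = 6.43e+09, so δQ = 0.316 × 6.43e+09 = 2.03e+09.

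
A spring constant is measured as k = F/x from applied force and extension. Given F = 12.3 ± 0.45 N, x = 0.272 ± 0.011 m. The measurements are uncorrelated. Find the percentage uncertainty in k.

Relative error in a monomial: (δk/k)² = Σ (nᵢ · δxᵢ/xᵢ)².
  (1·δF/F)² = (1×0.0366)² = 0.00134;  (-1·δx/x)² = (-1×0.0404)² = 0.00164
δk/k = √(0.00297) = 0.0545

5.45%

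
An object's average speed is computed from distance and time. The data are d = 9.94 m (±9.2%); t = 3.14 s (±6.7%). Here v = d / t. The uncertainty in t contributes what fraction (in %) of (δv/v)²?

34.7%

(δv/v)² = (1·δd/d)² + (-1·δt/t)²
  d term: (1×0.0920)² = 0.00846
  t term: (-1×0.0670)² = 0.00449
Total = 0.0130. Share from t = 0.00449/0.0130 = 0.347.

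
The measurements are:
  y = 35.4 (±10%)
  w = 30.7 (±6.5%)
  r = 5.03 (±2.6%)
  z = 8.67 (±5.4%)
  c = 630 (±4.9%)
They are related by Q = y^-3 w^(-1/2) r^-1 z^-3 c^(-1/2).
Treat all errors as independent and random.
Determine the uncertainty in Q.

Q is a product of powers, so relative uncertainties combine in quadrature:
  (-3·δy/y)² = (-3×0.100)² = 0.0900;  (−½·δw/w)² = (-0.5×0.0650)² = 0.00106;  (-1·δr/r)² = (-1×0.0260)² = 0.000676;  (-3·δz/z)² = (-3×0.0540)² = 0.0262;  (−½·δc/c)² = (-0.5×0.0490)² = 0.000600
δQ/Q = √(0.119) = 0.344
Q = 4.94e-11, so δQ = 0.344 × 4.94e-11 = 1.7e-11.

1.7e-11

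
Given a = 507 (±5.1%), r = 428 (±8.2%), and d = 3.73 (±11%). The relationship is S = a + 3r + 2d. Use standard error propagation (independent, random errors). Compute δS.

108

Absolute uncertainties add in quadrature for a linear combination:
  (δa)² = 669;  (3·δr)² = 11100;  (2·δd)² = 0.673
δS = √(11800) = 108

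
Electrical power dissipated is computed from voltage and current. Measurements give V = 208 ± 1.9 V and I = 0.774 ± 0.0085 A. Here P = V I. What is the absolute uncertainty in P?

2.30 W

P is a product of powers, so relative uncertainties combine in quadrature:
  (1·δV/V)² = (1×0.00913)² = 8.34e-05;  (1·δI/I)² = (1×0.0110)² = 0.000121
δP/P = √(0.000204) = 0.0143
P = 161 W, so δP = 0.0143 × 161 = 2.30 W.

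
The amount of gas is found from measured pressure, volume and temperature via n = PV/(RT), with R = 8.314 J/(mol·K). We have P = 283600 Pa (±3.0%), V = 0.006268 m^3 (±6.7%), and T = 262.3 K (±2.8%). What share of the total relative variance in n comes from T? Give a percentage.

12.7%

(δn/n)² = (1·δP/P)² + (1·δV/V)² + (-1·δT/T)²
  P term: (1×0.0300)² = 0.000900
  V term: (1×0.0670)² = 0.00449
  T term: (-1×0.0280)² = 0.000784
Total = 0.00617. Share from T = 0.000784/0.00617 = 0.127.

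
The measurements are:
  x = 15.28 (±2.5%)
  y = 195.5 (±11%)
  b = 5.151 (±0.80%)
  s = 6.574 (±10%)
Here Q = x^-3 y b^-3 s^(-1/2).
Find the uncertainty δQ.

2.26e-05

Q is a product of powers, so relative uncertainties combine in quadrature:
  (-3·δx/x)² = (-3×0.0250)² = 0.00563;  (1·δy/y)² = (1×0.110)² = 0.0121;  (-3·δb/b)² = (-3×0.00800)² = 0.000576;  (−½·δs/s)² = (-0.5×0.100)² = 0.00250
δQ/Q = √(0.0208) = 0.144
Q = 0.0001564, so δQ = 0.144 × 0.0001564 = 2.26e-05.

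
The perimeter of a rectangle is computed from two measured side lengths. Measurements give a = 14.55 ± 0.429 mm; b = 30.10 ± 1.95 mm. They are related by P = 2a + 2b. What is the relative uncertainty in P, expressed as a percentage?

4.47%

Sums and differences: (δP)² = Σ (cᵢ δxᵢ)².
  (2·δa)² = 0.736;  (2·δb)² = 15.2
δP = √(15.9) = 3.99 mm
P = 89.30 mm, so δP/P = 3.99/89.30 = 0.0447.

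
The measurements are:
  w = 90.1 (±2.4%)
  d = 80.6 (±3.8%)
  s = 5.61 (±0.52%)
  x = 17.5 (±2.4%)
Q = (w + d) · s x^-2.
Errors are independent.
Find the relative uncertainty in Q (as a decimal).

0.0530

Let u = w + d = 171. δu = √(δw² + δd²) = √(4.68 + 9.38) = 3.75, so δu/u = 0.0220.
Q is then a monomial in u, s, x:
δQ/Q = √((δu/u)² + (1·δs/s)² + (-2·δx/x)²) = √(0.000482 + 2.7e-05 + 0.00230) = 0.0530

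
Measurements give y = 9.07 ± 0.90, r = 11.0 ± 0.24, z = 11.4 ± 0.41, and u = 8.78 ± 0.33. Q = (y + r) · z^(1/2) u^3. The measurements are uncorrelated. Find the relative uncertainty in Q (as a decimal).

0.123

Let w = y + r = 20.1. δw = √(δy² + δr²) = √(0.810 + 0.0576) = 0.931, so δw/w = 0.0464.
Q is then a monomial in w, z, u:
δQ/Q = √((δw/w)² + (½·δz/z)² + (3·δu/u)²) = √(0.00215 + 0.000323 + 0.0127) = 0.123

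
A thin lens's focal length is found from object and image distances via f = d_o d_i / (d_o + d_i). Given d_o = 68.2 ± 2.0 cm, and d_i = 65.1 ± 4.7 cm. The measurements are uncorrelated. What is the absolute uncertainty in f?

∂f/∂d_o = (d_i/(d_o+d_i))² = 0.239;  ∂f/∂d_i = (d_o/(d_o+d_i))² = 0.262
δf = √((∂f/∂d_o · δd_o)² + (∂f/∂d_i · δd_i)²) = √(0.228 + 1.51) = 1.32 cm

1.32 cm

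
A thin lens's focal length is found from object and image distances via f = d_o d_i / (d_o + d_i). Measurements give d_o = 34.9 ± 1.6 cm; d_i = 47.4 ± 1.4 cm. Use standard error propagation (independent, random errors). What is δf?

∂f/∂d_o = (d_i/(d_o+d_i))² = 0.332;  ∂f/∂d_i = (d_o/(d_o+d_i))² = 0.180
δf = √((∂f/∂d_o · δd_o)² + (∂f/∂d_i · δd_i)²) = √(0.282 + 0.0634) = 0.587 cm

0.587 cm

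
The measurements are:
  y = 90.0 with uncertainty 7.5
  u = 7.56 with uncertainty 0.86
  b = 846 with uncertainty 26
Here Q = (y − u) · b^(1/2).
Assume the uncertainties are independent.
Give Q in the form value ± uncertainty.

2400 ± 223

Let w = y − u = 82.4. δw = √(δy² + δu²) = √(56.2 + 0.740) = 7.55, so δw/w = 0.0916.
Q is then a monomial in w, b:
δQ/Q = √((δw/w)² + (½·δb/b)²) = √(0.00839 + 0.000236) = 0.0929
Q = 2400, so δQ = 0.0929 × 2400 = 223.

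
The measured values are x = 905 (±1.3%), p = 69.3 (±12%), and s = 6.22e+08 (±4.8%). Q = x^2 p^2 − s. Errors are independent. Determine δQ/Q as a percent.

Let w = x^2·p^2 = 3.93e+09. δw/w = √((2·δx/x)² + (2·δp/p)²) = √(0.000676 + 0.0576) = 0.241, so δw = 9.5e+08.
Q = w − s: δQ = √(δw² + δs²) = √(9.02e+17 + 8.91e+14) = 9.5e+08
Q = 3.31e+09, so δQ/Q = 9.5e+08/3.31e+09 = 0.287.

28.7%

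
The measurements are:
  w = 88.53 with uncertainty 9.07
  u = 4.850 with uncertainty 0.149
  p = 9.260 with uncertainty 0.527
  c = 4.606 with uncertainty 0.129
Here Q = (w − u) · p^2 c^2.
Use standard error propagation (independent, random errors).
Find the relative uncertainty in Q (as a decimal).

0.167

Let h = w − u = 83.68. δh = √(δw² + δu²) = √(82.3 + 0.0222) = 9.07, so δh/h = 0.108.
Q is then a monomial in h, p, c:
δQ/Q = √((δh/h)² + (2·δp/p)² + (2·δc/c)²) = √(0.0118 + 0.0130 + 0.00314) = 0.167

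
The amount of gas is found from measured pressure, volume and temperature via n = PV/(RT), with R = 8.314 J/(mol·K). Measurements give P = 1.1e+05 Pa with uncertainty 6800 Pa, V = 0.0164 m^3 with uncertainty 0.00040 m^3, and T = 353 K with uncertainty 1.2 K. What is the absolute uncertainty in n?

Since n is a product/quotient, work with relative uncertainties:
  (1·δP/P)² = (1×0.0618)² = 0.00382;  (1·δV/V)² = (1×0.0244)² = 0.000595;  (-1·δT/T)² = (-1×0.00340)² = 1.16e-05
δn/n = √(0.00443) = 0.0665
n = 0.615 mol, so δn = 0.0665 × 0.615 = 0.0409 mol.

0.0409 mol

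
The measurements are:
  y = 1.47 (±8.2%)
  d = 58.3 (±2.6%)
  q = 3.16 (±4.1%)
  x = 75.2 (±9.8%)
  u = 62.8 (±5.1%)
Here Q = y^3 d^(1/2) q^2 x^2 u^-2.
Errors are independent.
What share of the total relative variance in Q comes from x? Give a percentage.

33.1%

(δQ/Q)² = (3·δy/y)² + (½·δd/d)² + (2·δq/q)² + (2·δx/x)² + (-2·δu/u)²
  y term: (3×0.0820)² = 0.0605
  d term: (0.5×0.0260)² = 0.000169
  q term: (2×0.0410)² = 0.00672
  x term: (2×0.0980)² = 0.0384
  u term: (-2×0.0510)² = 0.0104
Total = 0.116. Share from x = 0.0384/0.116 = 0.331.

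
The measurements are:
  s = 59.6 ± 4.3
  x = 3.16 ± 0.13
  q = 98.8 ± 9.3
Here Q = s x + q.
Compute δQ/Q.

0.0634

Let p = s·x = 188. δp/p = √((1·δs/s)² + (1·δx/x)²) = √(0.00521 + 0.00169) = 0.0831, so δp = 15.6.
Q = p + q: δQ = √(δp² + δq²) = √(245 + 86.5) = 18.2
Q = 287, so δQ/Q = 18.2/287 = 0.0634.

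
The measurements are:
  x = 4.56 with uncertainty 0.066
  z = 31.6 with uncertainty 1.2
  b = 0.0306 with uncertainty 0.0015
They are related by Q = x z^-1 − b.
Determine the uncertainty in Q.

Let p = x·z^-1 = 0.144. δp/p = √((1·δx/x)² + (-1·δz/z)²) = √(0.000209 + 0.00144) = 0.0406, so δp = 0.00586.
Q = p − b: δQ = √(δp² + δb²) = √(3.44e-05 + 2.25e-06) = 0.00605

0.00605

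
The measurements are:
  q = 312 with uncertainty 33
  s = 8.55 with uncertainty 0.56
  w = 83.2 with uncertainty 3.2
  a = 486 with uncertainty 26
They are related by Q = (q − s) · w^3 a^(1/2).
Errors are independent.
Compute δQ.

6.2e+08

Let u = q − s = 303. δu = √(δq² + δs²) = √(1090 + 0.314) = 33.0, so δu/u = 0.109.
Q is then a monomial in u, w, a:
δQ/Q = √((δu/u)² + (3·δw/w)² + (½·δa/a)²) = √(0.0118 + 0.0133 + 0.000716) = 0.161
Q = 3.85e+09, so δQ = 0.161 × 3.85e+09 = 6.2e+08.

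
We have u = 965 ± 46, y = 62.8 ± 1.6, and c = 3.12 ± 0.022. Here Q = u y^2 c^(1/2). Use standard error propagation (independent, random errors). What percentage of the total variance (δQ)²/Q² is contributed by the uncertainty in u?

46.6%

(δQ/Q)² = (1·δu/u)² + (2·δy/y)² + (½·δc/c)²
  u term: (1×0.0477)² = 0.00227
  y term: (2×0.0255)² = 0.00260
  c term: (0.5×0.00705)² = 1.24e-05
Total = 0.00488. Share from u = 0.00227/0.00488 = 0.466.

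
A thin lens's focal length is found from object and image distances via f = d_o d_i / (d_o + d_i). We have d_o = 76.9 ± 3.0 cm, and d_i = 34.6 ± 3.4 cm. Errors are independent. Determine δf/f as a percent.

6.88%

∂f/∂d_o = (d_i/(d_o+d_i))² = 0.0963;  ∂f/∂d_i = (d_o/(d_o+d_i))² = 0.476
δf = √((∂f/∂d_o · δd_o)² + (∂f/∂d_i · δd_i)²) = √(0.0835 + 2.62) = 1.64 cm
f = 23.9 cm, so δf/f = 1.64/23.9 = 0.0688.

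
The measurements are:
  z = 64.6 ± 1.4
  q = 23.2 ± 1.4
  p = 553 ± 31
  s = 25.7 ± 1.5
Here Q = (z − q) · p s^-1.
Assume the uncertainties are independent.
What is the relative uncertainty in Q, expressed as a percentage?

Let u = z − q = 41.4. δu = √(δz² + δq²) = √(1.96 + 1.96) = 1.98, so δu/u = 0.0478.
Q is then a monomial in u, p, s:
δQ/Q = √((δu/u)² + (1·δp/p)² + (-1·δs/s)²) = √(0.00229 + 0.00314 + 0.00341) = 0.0940

9.40%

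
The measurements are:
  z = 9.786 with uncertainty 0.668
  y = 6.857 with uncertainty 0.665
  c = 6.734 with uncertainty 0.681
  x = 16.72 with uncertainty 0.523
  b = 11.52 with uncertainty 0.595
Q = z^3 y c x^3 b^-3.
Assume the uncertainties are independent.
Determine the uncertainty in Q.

Relative error in a monomial: (δQ/Q)² = Σ (nᵢ · δxᵢ/xᵢ)².
  (3·δz/z)² = (3×0.0683)² = 0.0419;  (1·δy/y)² = (1×0.0970)² = 0.00941;  (1·δc/c)² = (1×0.101)² = 0.0102;  (3·δx/x)² = (3×0.0313)² = 0.00881;  (-3·δb/b)² = (-3×0.0516)² = 0.0240
δQ/Q = √(0.0944) = 0.307
Q = 132300, so δQ = 0.307 × 132300 = 40600.

40600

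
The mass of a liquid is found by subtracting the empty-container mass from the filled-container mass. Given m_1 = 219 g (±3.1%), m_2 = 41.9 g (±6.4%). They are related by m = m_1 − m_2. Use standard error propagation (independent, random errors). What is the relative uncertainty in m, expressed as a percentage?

4.12%

m is a linear combination, so absolute uncertainties add in quadrature:
  (δm_1)² = 46.1;  (δm_2)² = 7.19
δm = √(53.3) = 7.30 g
m = 177 g, so δm/m = 7.30/177 = 0.0412.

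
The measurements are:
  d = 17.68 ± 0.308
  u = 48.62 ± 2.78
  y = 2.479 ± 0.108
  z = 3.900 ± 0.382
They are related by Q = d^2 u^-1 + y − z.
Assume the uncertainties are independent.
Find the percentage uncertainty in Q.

11.7%

Let p = d^2·u^-1 = 6.429. δp/p = √((2·δd/d)² + (-1·δu/u)²) = √(0.00121 + 0.00327) = 0.0670, so δp = 0.430.
Q = p + y − z: δQ = √(δp² + δy² + δz²) = √(0.185 + 0.0117 + 0.146) = 0.586
Q = 5.008, so δQ/Q = 0.586/5.008 = 0.117.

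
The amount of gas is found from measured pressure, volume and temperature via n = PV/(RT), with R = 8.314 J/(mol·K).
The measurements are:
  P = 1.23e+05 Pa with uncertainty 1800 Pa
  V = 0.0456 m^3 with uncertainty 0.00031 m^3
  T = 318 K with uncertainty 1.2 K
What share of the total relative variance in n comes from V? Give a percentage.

(δn/n)² = (1·δP/P)² + (1·δV/V)² + (-1·δT/T)²
  P term: (1×0.0146)² = 0.000214
  V term: (1×0.00680)² = 4.62e-05
  T term: (-1×0.00377)² = 1.42e-05
Total = 0.000275. Share from V = 4.62e-05/0.000275 = 0.168.

16.8%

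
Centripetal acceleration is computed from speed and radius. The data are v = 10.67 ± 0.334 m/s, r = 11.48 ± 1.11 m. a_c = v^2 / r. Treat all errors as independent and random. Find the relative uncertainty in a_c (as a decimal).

Products/powers → add relative errors in quadrature, weighted by exponent:
  (2·δv/v)² = (2×0.0313)² = 0.00392;  (-1·δr/r)² = (-1×0.0967)² = 0.00935
δa_c/a_c = √(0.0133) = 0.115

0.115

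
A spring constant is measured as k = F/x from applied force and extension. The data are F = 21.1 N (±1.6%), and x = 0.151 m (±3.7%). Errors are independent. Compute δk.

Since k is a product/quotient, work with relative uncertainties:
  (1·δF/F)² = (1×0.0160)² = 0.000256;  (-1·δx/x)² = (-1×0.0370)² = 0.00137
δk/k = √(0.00163) = 0.0403
k = 140 N/m, so δk = 0.0403 × 140 = 5.63 N/m.

5.63 N/m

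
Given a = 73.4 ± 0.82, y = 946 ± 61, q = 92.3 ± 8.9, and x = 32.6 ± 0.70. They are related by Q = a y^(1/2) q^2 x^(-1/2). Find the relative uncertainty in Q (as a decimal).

0.196

Since Q is a product/quotient, work with relative uncertainties:
  (1·δa/a)² = (1×0.0112)² = 0.000125;  (½·δy/y)² = (0.5×0.0645)² = 0.00104;  (2·δq/q)² = (2×0.0964)² = 0.0372;  (−½·δx/x)² = (-0.5×0.0215)² = 0.000115
δQ/Q = √(0.0385) = 0.196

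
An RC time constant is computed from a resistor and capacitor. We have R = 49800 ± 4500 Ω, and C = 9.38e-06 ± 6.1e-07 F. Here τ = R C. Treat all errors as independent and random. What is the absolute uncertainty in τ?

Since τ is a product/quotient, work with relative uncertainties:
  (1·δR/R)² = (1×0.0904)² = 0.00817;  (1·δC/C)² = (1×0.0650)² = 0.00423
δτ/τ = √(0.0124) = 0.111
τ = 0.467 s, so δτ = 0.111 × 0.467 = 0.0520 s.

0.0520 s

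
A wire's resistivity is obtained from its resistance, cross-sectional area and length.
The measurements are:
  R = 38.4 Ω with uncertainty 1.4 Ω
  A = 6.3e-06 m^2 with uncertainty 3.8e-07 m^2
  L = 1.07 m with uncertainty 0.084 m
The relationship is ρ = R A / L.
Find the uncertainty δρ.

Relative error in a monomial: (δρ/ρ)² = Σ (nᵢ · δxᵢ/xᵢ)².
  (1·δR/R)² = (1×0.0365)² = 0.00133;  (1·δA/A)² = (1×0.0603)² = 0.00364;  (-1·δL/L)² = (-1×0.0785)² = 0.00616
δρ/ρ = √(0.0111) = 0.106
ρ = 0.000226 Ω·m, so δρ = 0.106 × 0.000226 = 2.39e-05 Ω·m.

2.39e-05 Ω·m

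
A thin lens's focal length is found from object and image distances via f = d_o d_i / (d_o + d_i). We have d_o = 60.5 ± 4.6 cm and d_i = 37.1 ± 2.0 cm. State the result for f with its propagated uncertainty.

∂f/∂d_o = (d_i/(d_o+d_i))² = 0.144;  ∂f/∂d_i = (d_o/(d_o+d_i))² = 0.384
δf = √((∂f/∂d_o · δd_o)² + (∂f/∂d_i · δd_i)²) = √(0.442 + 0.591) = 1.02 cm
f = 23.0 cm.

23.0 ± 1.02 cm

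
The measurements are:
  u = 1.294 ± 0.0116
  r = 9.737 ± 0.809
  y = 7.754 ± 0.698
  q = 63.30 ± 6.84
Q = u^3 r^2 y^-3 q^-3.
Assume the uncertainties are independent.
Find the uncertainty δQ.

7.89e-07

Products/powers → add relative errors in quadrature, weighted by exponent:
  (3·δu/u)² = (3×0.00896)² = 0.000723;  (2·δr/r)² = (2×0.0831)² = 0.0276;  (-3·δy/y)² = (-3×0.0900)² = 0.0729;  (-3·δq/q)² = (-3×0.108)² = 0.105
δQ/Q = √(0.206) = 0.454
Q = 1.737e-06, so δQ = 0.454 × 1.737e-06 = 7.89e-07.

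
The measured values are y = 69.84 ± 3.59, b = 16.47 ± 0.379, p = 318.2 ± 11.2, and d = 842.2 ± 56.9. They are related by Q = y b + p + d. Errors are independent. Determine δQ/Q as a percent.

Let w = y·b = 1150. δw/w = √((1·δy/y)² + (1·δb/b)²) = √(0.00264 + 0.000530) = 0.0563, so δw = 64.8.
Q = w + p + d: δQ = √(δw² + δp² + δd²) = √(4200 + 125 + 3240) = 86.9
Q = 2311, so δQ/Q = 86.9/2311 = 0.0376.

3.76%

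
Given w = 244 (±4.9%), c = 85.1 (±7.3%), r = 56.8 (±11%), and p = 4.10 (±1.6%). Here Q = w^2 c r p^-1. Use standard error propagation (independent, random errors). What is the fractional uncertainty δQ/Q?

0.165

Since Q is a product/quotient, work with relative uncertainties:
  (2·δw/w)² = (2×0.0490)² = 0.00960;  (1·δc/c)² = (1×0.0730)² = 0.00533;  (1·δr/r)² = (1×0.110)² = 0.0121;  (-1·δp/p)² = (-1×0.0160)² = 0.000256
δQ/Q = √(0.0273) = 0.165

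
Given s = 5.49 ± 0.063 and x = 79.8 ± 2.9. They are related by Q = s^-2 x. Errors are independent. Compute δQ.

0.114

Each factor contributes (exponent × relative error)² to (δQ/Q)²:
  (-2·δs/s)² = (-2×0.0115)² = 0.000527;  (1·δx/x)² = (1×0.0363)² = 0.00132
δQ/Q = √(0.00185) = 0.0430
Q = 2.65, so δQ = 0.0430 × 2.65 = 0.114.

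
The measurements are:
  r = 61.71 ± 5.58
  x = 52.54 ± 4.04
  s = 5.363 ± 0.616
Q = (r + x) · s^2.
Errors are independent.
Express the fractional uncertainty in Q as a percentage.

23.8%

Let u = r + x = 114.2. δu = √(δr² + δx²) = √(31.1 + 16.3) = 6.89, so δu/u = 0.0603.
Q is then a monomial in u, s:
δQ/Q = √((δu/u)² + (2·δs/s)²) = √(0.00364 + 0.0528) = 0.238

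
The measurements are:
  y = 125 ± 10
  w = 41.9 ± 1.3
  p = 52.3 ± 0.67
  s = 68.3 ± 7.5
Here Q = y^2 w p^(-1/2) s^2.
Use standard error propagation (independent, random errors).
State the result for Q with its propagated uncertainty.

Since Q is a product/quotient, work with relative uncertainties:
  (2·δy/y)² = (2×0.0800)² = 0.0256;  (1·δw/w)² = (1×0.0310)² = 0.000963;  (−½·δp/p)² = (-0.5×0.0128)² = 4.1e-05;  (2·δs/s)² = (2×0.110)² = 0.0482
δQ/Q = √(0.0748) = 0.274
Q = 4.22e+08, so δQ = 0.274 × 4.22e+08 = 1.16e+08.

(4.22 ± 1.16) × 10^8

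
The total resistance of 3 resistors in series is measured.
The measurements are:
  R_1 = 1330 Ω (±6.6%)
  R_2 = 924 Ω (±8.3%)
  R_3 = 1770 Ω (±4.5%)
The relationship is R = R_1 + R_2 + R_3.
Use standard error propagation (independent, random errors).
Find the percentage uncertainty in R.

3.51%

For a sum/difference, combine absolute errors in quadrature:
  (δR_1)² = 7710;  (δR_2)² = 5880;  (δR_3)² = 6340
δR = √(19900) = 141 Ω
R = 4020 Ω, so δR/R = 141/4020 = 0.0351.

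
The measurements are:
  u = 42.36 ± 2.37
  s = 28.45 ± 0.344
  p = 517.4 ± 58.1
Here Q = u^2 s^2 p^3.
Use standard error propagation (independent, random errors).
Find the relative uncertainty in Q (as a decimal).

Q is a product of powers, so relative uncertainties combine in quadrature:
  (2·δu/u)² = (2×0.0559)² = 0.0125;  (2·δs/s)² = (2×0.0121)² = 0.000585;  (3·δp/p)² = (3×0.112)² = 0.113
δQ/Q = √(0.127) = 0.356

0.356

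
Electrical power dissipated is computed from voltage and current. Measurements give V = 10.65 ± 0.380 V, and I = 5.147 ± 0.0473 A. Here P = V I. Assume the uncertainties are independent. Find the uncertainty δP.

2.02 W

Products/powers → add relative errors in quadrature, weighted by exponent:
  (1·δV/V)² = (1×0.0357)² = 0.00127;  (1·δI/I)² = (1×0.00919)² = 8.45e-05
δP/P = √(0.00136) = 0.0368
P = 54.82 W, so δP = 0.0368 × 54.82 = 2.02 W.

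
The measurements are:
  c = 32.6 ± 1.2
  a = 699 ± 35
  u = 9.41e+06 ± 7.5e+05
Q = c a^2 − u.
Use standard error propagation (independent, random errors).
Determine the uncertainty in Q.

1.86e+06

Let p = c·a^2 = 1.59e+07. δp/p = √((1·δc/c)² + (2·δa/a)²) = √(0.00135 + 0.0100) = 0.107, so δp = 1.7e+06.
Q = p − u: δQ = √(δp² + δu²) = √(2.89e+12 + 5.62e+11) = 1.86e+06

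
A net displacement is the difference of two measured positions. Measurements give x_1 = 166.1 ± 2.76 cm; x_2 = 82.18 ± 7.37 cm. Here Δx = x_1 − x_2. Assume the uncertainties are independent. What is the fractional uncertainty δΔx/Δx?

0.0938

For a sum/difference, combine absolute errors in quadrature:
  (δx_1)² = 7.62;  (δx_2)² = 54.3
δΔx = √(61.9) = 7.87 cm
Δx = 83.92 cm, so δΔx/Δx = 7.87/83.92 = 0.0938.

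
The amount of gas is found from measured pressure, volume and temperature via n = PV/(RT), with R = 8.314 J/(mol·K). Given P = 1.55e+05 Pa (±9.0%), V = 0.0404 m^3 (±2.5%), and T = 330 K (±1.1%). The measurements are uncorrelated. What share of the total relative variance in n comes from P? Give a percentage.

(δn/n)² = (1·δP/P)² + (1·δV/V)² + (-1·δT/T)²
  P term: (1×0.0900)² = 0.00810
  V term: (1×0.0250)² = 0.000625
  T term: (-1×0.0110)² = 0.000121
Total = 0.00885. Share from P = 0.00810/0.00885 = 0.916.

91.6%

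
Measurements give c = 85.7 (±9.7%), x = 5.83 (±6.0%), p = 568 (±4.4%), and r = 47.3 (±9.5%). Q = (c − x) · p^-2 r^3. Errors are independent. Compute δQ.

Let u = c − x = 79.9. δu = √(δc² + δx²) = √(69.1 + 0.122) = 8.32, so δu/u = 0.104.
Q is then a monomial in u, p, r:
δQ/Q = √((δu/u)² + (-2·δp/p)² + (3·δr/r)²) = √(0.0109 + 0.00774 + 0.0812) = 0.316
Q = 26.2, so δQ = 0.316 × 26.2 = 8.28.

8.28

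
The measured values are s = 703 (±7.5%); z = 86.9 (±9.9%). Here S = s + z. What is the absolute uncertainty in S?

53.4

S is a linear combination, so absolute uncertainties add in quadrature:
  (δs)² = 2780;  (δz)² = 74.0
δS = √(2850) = 53.4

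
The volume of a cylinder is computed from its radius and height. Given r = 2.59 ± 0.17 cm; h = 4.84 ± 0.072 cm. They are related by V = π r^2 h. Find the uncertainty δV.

Relative error in a monomial: (δV/V)² = Σ (nᵢ · δxᵢ/xᵢ)².
  (2·δr/r)² = (2×0.0656)² = 0.0172;  (1·δh/h)² = (1×0.0149)² = 0.000221
δV/V = √(0.0175) = 0.132
V = 102 cm^3, so δV = 0.132 × 102 = 13.5 cm^3.

13.5 cm^3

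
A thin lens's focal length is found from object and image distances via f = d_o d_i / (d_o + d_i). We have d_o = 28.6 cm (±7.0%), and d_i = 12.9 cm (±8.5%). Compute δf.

∂f/∂d_o = (d_i/(d_o+d_i))² = 0.0966;  ∂f/∂d_i = (d_o/(d_o+d_i))² = 0.475
δf = √((∂f/∂d_o · δd_o)² + (∂f/∂d_i · δd_i)²) = √(0.0374 + 0.271) = 0.556 cm

0.556 cm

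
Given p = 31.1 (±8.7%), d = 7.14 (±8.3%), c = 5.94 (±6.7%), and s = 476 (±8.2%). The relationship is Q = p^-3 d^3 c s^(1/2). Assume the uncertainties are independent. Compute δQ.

For a monomial Q ∝ p^-3, d^3, c, s^(1/2), fractional errors add in quadrature:
  (-3·δp/p)² = (-3×0.0870)² = 0.0681;  (3·δd/d)² = (3×0.0830)² = 0.0620;  (1·δc/c)² = (1×0.0670)² = 0.00449;  (½·δs/s)² = (0.5×0.0820)² = 0.00168
δQ/Q = √(0.136) = 0.369
Q = 1.57, so δQ = 0.369 × 1.57 = 0.579.

0.579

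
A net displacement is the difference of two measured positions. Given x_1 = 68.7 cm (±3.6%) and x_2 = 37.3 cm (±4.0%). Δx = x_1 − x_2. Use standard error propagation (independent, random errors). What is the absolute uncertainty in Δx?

Sums and differences: (δΔx)² = Σ (cᵢ δxᵢ)².
  (δx_1)² = 6.12;  (δx_2)² = 2.23
δΔx = √(8.34) = 2.89 cm

2.89 cm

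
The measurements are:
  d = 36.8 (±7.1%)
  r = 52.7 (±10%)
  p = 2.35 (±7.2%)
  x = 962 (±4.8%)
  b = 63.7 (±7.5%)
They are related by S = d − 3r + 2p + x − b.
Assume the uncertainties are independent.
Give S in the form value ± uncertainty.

782 ± 49.1

Sums and differences: (δS)² = Σ (cᵢ δxᵢ)².
  (δd)² = 6.83;  (3·δr)² = 250;  (2·δp)² = 0.115;  (δx)² = 2130;  (δb)² = 22.8
δS = √(2410) = 49.1
S = 782.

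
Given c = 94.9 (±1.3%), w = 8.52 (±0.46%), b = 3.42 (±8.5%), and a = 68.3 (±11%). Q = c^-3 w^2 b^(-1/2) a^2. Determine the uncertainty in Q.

0.0488

Since Q is a product/quotient, work with relative uncertainties:
  (-3·δc/c)² = (-3×0.0130)² = 0.00152;  (2·δw/w)² = (2×0.00460)² = 8.46e-05;  (−½·δb/b)² = (-0.5×0.0850)² = 0.00181;  (2·δa/a)² = (2×0.110)² = 0.0484
δQ/Q = √(0.0518) = 0.228
Q = 0.214, so δQ = 0.228 × 0.214 = 0.0488.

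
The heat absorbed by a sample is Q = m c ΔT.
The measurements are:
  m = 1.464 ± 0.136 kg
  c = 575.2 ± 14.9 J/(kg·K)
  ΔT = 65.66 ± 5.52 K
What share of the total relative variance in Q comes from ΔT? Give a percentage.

(δQ/Q)² = (1·δm/m)² + (1·δc/c)² + (1·δΔT/ΔT)²
  m term: (1×0.0929)² = 0.00863
  c term: (1×0.0259)² = 0.000671
  ΔT term: (1×0.0841)² = 0.00707
Total = 0.0164. Share from ΔT = 0.00707/0.0164 = 0.432.

43.2%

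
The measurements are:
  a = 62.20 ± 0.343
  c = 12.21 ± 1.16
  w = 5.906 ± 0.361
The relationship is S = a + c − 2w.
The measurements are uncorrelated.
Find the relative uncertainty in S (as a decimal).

S is a linear combination, so absolute uncertainties add in quadrature:
  (δa)² = 0.118;  (δc)² = 1.35;  (2·δw)² = 0.521
δS = √(1.98) = 1.41
S = 62.60, so δS/S = 1.41/62.60 = 0.0225.

0.0225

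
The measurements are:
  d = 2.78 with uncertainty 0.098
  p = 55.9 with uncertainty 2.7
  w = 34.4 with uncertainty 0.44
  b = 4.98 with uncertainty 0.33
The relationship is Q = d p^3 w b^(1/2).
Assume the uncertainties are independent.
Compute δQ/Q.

Since Q is a product/quotient, work with relative uncertainties:
  (1·δd/d)² = (1×0.0353)² = 0.00124;  (3·δp/p)² = (3×0.0483)² = 0.0210;  (1·δw/w)² = (1×0.0128)² = 0.000164;  (½·δb/b)² = (0.5×0.0663)² = 0.00110
δQ/Q = √(0.0235) = 0.153

0.153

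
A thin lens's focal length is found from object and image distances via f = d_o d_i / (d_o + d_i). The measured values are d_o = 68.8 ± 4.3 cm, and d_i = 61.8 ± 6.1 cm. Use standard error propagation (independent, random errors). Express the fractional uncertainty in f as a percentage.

∂f/∂d_o = (d_i/(d_o+d_i))² = 0.224;  ∂f/∂d_i = (d_o/(d_o+d_i))² = 0.278
δf = √((∂f/∂d_o · δd_o)² + (∂f/∂d_i · δd_i)²) = √(0.927 + 2.87) = 1.95 cm
f = 32.6 cm, so δf/f = 1.95/32.6 = 0.0598.

5.98%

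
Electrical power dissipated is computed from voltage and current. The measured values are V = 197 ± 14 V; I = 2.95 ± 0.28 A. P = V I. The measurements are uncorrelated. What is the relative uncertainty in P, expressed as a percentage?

Since P is a product/quotient, work with relative uncertainties:
  (1·δV/V)² = (1×0.0711)² = 0.00505;  (1·δI/I)² = (1×0.0949)² = 0.00901
δP/P = √(0.0141) = 0.119

11.9%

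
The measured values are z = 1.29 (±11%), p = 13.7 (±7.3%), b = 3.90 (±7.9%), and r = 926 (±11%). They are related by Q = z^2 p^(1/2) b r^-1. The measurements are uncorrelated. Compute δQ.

Since Q is a product/quotient, work with relative uncertainties:
  (2·δz/z)² = (2×0.110)² = 0.0484;  (½·δp/p)² = (0.5×0.0730)² = 0.00133;  (1·δb/b)² = (1×0.0790)² = 0.00624;  (-1·δr/r)² = (-1×0.110)² = 0.0121
δQ/Q = √(0.0681) = 0.261
Q = 0.0259, so δQ = 0.261 × 0.0259 = 0.00677.

0.00677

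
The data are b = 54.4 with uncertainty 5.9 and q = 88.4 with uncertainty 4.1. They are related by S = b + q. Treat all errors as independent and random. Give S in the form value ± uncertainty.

Each term contributes (cᵢ δxᵢ)² to (δS)²:
  (δb)² = 34.8;  (δq)² = 16.8
δS = √(51.6) = 7.18
S = 143.

143 ± 7.18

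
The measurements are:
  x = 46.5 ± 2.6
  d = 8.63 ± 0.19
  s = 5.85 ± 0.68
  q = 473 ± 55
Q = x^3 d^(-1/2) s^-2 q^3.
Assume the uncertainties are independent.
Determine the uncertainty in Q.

Relative error in a monomial: (δQ/Q)² = Σ (nᵢ · δxᵢ/xᵢ)².
  (3·δx/x)² = (3×0.0559)² = 0.0281;  (−½·δd/d)² = (-0.5×0.0220)² = 0.000121;  (-2·δs/s)² = (-2×0.116)² = 0.0540;  (3·δq/q)² = (3×0.116)² = 0.122
δQ/Q = √(0.204) = 0.452
Q = 1.06e+11, so δQ = 0.452 × 1.06e+11 = 4.78e+10.

4.78e+10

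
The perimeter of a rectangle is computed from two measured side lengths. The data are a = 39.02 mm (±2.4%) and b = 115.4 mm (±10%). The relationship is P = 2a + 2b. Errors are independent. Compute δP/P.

0.0750

P is a linear combination, so absolute uncertainties add in quadrature:
  (2·δa)² = 3.51;  (2·δb)² = 533
δP = √(536) = 23.2 mm
P = 308.8 mm, so δP/P = 23.2/308.8 = 0.0750.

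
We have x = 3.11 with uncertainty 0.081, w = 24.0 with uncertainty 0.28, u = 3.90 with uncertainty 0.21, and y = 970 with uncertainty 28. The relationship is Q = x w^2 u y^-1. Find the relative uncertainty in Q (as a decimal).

Each factor contributes (exponent × relative error)² to (δQ/Q)²:
  (1·δx/x)² = (1×0.0260)² = 0.000678;  (2·δw/w)² = (2×0.0117)² = 0.000544;  (1·δu/u)² = (1×0.0538)² = 0.00290;  (-1·δy/y)² = (-1×0.0289)² = 0.000833
δQ/Q = √(0.00496) = 0.0704

0.0704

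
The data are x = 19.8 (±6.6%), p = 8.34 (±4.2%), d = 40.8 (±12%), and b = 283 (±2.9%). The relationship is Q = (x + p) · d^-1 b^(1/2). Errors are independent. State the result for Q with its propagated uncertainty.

11.6 ± 1.51

Let u = x + p = 28.1. δu = √(δx² + δp²) = √(1.71 + 0.123) = 1.35, so δu/u = 0.0481.
Q is then a monomial in u, d, b:
δQ/Q = √((δu/u)² + (-1·δd/d)² + (½·δb/b)²) = √(0.00231 + 0.0144 + 0.000210) = 0.130
Q = 11.6, so δQ = 0.130 × 11.6 = 1.51.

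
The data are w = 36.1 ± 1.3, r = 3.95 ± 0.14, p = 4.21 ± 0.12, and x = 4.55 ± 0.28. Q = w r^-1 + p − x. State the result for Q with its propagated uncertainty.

8.80 ± 0.553

Let h = w·r^-1 = 9.14. δh/h = √((1·δw/w)² + (-1·δr/r)²) = √(0.00130 + 0.00126) = 0.0505, so δh = 0.462.
Q = h + p − x: δQ = √(δh² + δp² + δx²) = √(0.213 + 0.0144 + 0.0784) = 0.553
Q = 8.80.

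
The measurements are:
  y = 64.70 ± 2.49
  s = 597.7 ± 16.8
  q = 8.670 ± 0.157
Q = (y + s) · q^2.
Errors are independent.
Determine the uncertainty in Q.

Let u = y + s = 662.4. δu = √(δy² + δs²) = √(6.20 + 282) = 17.0, so δu/u = 0.0256.
Q is then a monomial in u, q:
δQ/Q = √((δu/u)² + (2·δq/q)²) = √(0.000657 + 0.00131) = 0.0444
Q = 49790, so δQ = 0.0444 × 49790 = 2210.

2210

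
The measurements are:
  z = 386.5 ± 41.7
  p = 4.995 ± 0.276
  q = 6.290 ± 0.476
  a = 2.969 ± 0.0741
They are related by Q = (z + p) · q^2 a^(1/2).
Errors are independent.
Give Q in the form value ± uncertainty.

Let u = z + p = 391.5. δu = √(δz² + δp²) = √(1740 + 0.0762) = 41.7, so δu/u = 0.107.
Q is then a monomial in u, q, a:
δQ/Q = √((δu/u)² + (2·δq/q)² + (½·δa/a)²) = √(0.0113 + 0.0229 + 0.000156) = 0.185
Q = 26690, so δQ = 0.185 × 26690 = 4950.

26690 ± 4950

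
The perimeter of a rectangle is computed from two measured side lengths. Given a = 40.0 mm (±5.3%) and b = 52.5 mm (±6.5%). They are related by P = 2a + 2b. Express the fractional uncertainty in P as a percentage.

For a sum/difference, combine absolute errors in quadrature:
  (2·δa)² = 18.0;  (2·δb)² = 46.6
δP = √(64.6) = 8.03 mm
P = 185 mm, so δP/P = 8.03/185 = 0.0434.

4.34%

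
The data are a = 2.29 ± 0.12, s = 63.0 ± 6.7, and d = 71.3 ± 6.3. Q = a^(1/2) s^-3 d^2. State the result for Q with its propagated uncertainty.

0.0308 ± 0.0112

Since Q is a product/quotient, work with relative uncertainties:
  (½·δa/a)² = (0.5×0.0524)² = 0.000686;  (-3·δs/s)² = (-3×0.106)² = 0.102;  (2·δd/d)² = (2×0.0884)² = 0.0312
δQ/Q = √(0.134) = 0.366
Q = 0.0308, so δQ = 0.366 × 0.0308 = 0.0112.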